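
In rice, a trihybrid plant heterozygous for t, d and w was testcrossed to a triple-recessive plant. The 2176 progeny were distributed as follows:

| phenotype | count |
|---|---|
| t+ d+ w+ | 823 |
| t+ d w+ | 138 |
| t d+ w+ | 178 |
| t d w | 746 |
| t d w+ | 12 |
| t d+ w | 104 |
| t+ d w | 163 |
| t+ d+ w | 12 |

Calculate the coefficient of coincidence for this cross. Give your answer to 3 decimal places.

The two most frequent reciprocal classes, t d w and t+ d+ w+, are the parental types, so the F1 was t d w / t+ d+ w+.
The two rarest classes, t d w+ and t+ d+ w, are the double crossovers. Comparing them with the parentals, only the w allele has switched, so w is the middle locus and the order is t – w – d.
t–w: (341 + 24)/2176 = 0.1677; w–d: (242 + 24)/2176 = 0.1222.
Expected DCO frequency = 0.1677 × 0.1222 ≈ 0.02049; observed = 24/2176 ≈ 0.01103.
Coefficient of coincidence = 0.01103/0.02049 ≈ 0.538.

0.538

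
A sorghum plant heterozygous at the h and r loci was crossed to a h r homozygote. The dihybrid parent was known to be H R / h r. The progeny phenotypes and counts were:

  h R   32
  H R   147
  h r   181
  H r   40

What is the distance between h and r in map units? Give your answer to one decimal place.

The recombinant classes are H r and h R: 40 + 32 = 72.
Recombination frequency = 72/400 = 0.1800 ≈ 18.0%, i.e. 18.0 map units.

18.0 map units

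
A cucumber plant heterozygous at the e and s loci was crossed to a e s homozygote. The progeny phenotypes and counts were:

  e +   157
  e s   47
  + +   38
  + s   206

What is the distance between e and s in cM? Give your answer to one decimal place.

The two most frequent classes, + s (206) and e + (157), are the parental types, so the F1 was + s / e +.
The recombinant classes are + + and e s: 38 + 47 = 85.
Recombination frequency = 85/448 = 0.1897 ≈ 19.0%, i.e. 19.0 cM.

19.0 cM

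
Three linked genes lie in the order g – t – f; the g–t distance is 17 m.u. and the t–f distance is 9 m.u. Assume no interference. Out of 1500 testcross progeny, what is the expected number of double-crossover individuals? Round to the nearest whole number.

23

Map distances give recombination frequencies of 0.170 and 0.090 for the two intervals.
With no interference, expected double-crossover frequency = 0.170 × 0.090 = 0.01530.
Expected number = 0.01530 × 1500 = 22.95 ≈ 23.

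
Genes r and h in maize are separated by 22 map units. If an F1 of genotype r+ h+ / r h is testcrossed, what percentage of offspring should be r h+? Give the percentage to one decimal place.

11.0%

A map distance of 22 map units corresponds to a recombination frequency of 0.220.
The F1 is r+ h+ / r h, so r h+ is a recombinant gamete class with expected frequency r/2 = 0.220/2 = 0.1100.
That is 0.1100 = 11.0% of the progeny.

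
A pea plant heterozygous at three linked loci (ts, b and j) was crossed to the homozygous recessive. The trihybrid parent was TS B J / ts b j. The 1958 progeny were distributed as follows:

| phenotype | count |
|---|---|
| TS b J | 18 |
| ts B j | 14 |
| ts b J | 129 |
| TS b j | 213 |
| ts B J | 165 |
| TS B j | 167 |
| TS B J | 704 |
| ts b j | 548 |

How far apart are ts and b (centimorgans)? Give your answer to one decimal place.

20.9 centimorgans

The two rarest classes, TS b J and ts B j, are the double crossovers. Comparing them with the parentals, only the b allele has switched, so b is the middle locus and the order is j – b – ts.
Crossovers in the b–ts interval produce the single-crossover classes ts B J and TS b j (165 + 213 = 378) plus the double crossovers (32).
RF(b–ts) = (378 + 32) / 1958 = 410/1958 = 0.2094 → 20.9 centimorgans.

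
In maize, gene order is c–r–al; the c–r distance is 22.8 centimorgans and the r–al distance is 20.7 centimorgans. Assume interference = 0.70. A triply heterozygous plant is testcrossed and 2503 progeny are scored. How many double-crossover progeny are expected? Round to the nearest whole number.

35

Map distances give recombination frequencies of 0.228 and 0.207 for the two intervals.
With interference 0.70 (so coincidence = 0.30), expected double-crossover frequency = 0.228 × 0.207 × 0.30 = 0.01416.
Expected number = 0.01416 × 2503 = 35.44 ≈ 35.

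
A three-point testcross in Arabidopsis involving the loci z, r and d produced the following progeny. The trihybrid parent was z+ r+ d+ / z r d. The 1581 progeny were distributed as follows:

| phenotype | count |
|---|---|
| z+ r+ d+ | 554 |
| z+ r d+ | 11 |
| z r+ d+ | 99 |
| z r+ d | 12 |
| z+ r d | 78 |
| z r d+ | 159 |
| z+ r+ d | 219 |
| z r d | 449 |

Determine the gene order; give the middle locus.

The two rarest classes, z+ r d+ and z r+ d, are the double crossovers. Comparing them with the parentals, only the r allele has switched, so r is the middle locus and the order is d – r – z.

r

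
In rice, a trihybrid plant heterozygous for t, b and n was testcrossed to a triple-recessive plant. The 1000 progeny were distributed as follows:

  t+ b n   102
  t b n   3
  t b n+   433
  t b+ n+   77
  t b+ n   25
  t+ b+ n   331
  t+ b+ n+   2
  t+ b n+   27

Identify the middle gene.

The two most frequent reciprocal classes, t b n+ and t+ b+ n, are the parental types, so the F1 was t b n+ / t+ b+ n.
The two rarest classes, t b n and t+ b+ n+, are the double crossovers. Comparing them with the parentals, only the n allele has switched, so n is the middle locus and the order is t – n – b.

n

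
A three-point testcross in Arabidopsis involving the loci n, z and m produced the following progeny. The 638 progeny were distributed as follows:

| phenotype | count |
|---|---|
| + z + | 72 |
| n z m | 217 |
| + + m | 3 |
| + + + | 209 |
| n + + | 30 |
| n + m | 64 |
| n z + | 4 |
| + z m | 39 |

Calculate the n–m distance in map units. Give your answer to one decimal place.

The two most frequent reciprocal classes, + + + and n z m, are the parental types, so the F1 was + + + / n z m.
The two rarest classes, + + m and n z +, are the double crossovers. Comparing them with the parentals, only the m allele has switched, so m is the middle locus and the order is n – m – z.
Crossovers in the n–m interval produce the single-crossover classes n + + and + z m (30 + 39 = 69) plus the double crossovers (7).
RF(n–m) = (69 + 7) / 638 = 76/638 = 0.1191 → 11.9 map units.

11.9 map units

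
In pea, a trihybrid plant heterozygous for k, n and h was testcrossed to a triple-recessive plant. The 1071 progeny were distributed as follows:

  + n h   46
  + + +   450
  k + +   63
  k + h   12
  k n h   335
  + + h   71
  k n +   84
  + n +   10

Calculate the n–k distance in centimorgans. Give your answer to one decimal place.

12.2 centimorgans

The two most frequent reciprocal classes, + + + and k n h, are the parental types, so the F1 was + + + / k n h.
The two rarest classes, + n + and k + h, are the double crossovers. Comparing them with the parentals, only the n allele has switched, so n is the middle locus and the order is k – n – h.
Crossovers in the k–n interval produce the single-crossover classes k + + and + n h (63 + 46 = 109) plus the double crossovers (22).
RF(k–n) = (109 + 22) / 1071 = 131/1071 = 0.1223 → 12.2 centimorgans.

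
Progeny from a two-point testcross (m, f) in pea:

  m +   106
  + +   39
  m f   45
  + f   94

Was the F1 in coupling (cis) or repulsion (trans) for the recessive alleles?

The two most frequent classes are + f (94) and m + (106); these are the parental (non-recombinant) types.
So the F1 carried + f on one chromosome and m + on the other — the recessive alleles are on opposite chromosomes (trans / repulsion).

trans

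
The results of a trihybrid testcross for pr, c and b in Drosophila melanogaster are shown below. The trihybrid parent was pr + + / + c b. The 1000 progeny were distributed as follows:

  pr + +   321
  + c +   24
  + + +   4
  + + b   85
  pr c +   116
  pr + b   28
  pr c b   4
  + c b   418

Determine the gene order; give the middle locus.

pr

The two rarest classes, + + + and pr c b, are the double crossovers. Comparing them with the parentals, only the pr allele has switched, so pr is the middle locus and the order is c – pr – b.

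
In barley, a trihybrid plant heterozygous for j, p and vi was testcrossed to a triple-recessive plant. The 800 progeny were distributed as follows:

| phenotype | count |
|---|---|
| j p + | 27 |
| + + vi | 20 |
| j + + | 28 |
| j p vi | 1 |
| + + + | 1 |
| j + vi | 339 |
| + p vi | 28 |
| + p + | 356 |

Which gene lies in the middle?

p

The two most frequent reciprocal classes, j + vi and + p +, are the parental types, so the F1 was j + vi / + p +.
The two rarest classes, j p vi and + + +, are the double crossovers. Comparing them with the parentals, only the p allele has switched, so p is the middle locus and the order is j – p – vi.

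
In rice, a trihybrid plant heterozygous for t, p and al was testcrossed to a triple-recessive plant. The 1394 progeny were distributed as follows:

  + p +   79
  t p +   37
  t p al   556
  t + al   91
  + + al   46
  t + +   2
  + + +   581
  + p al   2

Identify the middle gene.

The two most frequent reciprocal classes, + + + and t p al, are the parental types, so the F1 was + + + / t p al.
The two rarest classes, t + + and + p al, are the double crossovers. Comparing them with the parentals, only the t allele has switched, so t is the middle locus and the order is p – t – al.

t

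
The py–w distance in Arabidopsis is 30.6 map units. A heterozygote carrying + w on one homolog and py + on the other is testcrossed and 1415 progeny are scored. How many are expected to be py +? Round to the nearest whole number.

491

A map distance of 30.6 map units corresponds to a recombination frequency of 0.306.
The F1 is + w / py +, so py + is a parental gamete class with expected frequency (1 − r)/2 = 0.694/2 = 0.3470.
Expected number = 0.3470 × 1415 = 491.00 ≈ 491.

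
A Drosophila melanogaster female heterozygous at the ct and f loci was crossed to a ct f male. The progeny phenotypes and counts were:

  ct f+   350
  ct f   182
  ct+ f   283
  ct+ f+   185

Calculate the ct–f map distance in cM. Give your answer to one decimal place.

36.7 cM

The two most frequent classes, ct+ f (283) and ct f+ (350), are the parental types, so the F1 was ct+ f / ct f+.
The recombinant classes are ct+ f+ and ct f: 185 + 182 = 367.
Recombination frequency = 367/1000 = 0.3670 ≈ 36.7%, i.e. 36.7 cM.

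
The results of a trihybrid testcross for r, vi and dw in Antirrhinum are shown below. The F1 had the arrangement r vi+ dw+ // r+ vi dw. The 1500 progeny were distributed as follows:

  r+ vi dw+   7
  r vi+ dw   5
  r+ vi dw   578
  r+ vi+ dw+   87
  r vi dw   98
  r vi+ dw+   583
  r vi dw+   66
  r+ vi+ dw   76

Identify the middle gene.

dw

The two rarest classes, r vi+ dw and r+ vi dw+, are the double crossovers. Comparing them with the parentals, only the dw allele has switched, so dw is the middle locus and the order is r – dw – vi.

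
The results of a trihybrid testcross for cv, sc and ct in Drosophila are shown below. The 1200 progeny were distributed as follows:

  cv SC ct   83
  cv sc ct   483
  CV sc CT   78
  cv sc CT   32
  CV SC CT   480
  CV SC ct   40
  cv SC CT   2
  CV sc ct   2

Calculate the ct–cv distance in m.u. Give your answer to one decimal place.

6.3 m.u.

The two most frequent reciprocal classes, cv sc ct and CV SC CT, are the parental types, so the F1 was cv sc ct / CV SC CT.
The two rarest classes, CV sc ct and cv SC CT, are the double crossovers. Comparing them with the parentals, only the cv allele has switched, so cv is the middle locus and the order is sc – cv – ct.
Crossovers in the cv–ct interval produce the single-crossover classes cv sc CT and CV SC ct (32 + 40 = 72) plus the double crossovers (4).
RF(cv–ct) = (72 + 4) / 1200 = 76/1200 = 0.0633 → 6.3 m.u.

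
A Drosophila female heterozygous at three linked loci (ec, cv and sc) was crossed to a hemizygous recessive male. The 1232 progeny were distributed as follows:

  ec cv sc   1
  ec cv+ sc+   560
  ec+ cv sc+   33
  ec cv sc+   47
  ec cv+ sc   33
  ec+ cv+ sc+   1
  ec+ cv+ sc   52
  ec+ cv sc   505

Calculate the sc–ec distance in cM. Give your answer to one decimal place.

The two most frequent reciprocal classes, ec+ cv sc and ec cv+ sc+, are the parental types, so the F1 was ec+ cv sc / ec cv+ sc+.
The two rarest classes, ec cv sc and ec+ cv+ sc+, are the double crossovers. Comparing them with the parentals, only the ec allele has switched, so ec is the middle locus and the order is cv – ec – sc.
Crossovers in the ec–sc interval produce the single-crossover classes ec+ cv sc+ and ec cv+ sc (33 + 33 = 66) plus the double crossovers (2).
RF(ec–sc) = (66 + 2) / 1232 = 68/1232 = 0.0552 → 5.5 cM.

5.5 cM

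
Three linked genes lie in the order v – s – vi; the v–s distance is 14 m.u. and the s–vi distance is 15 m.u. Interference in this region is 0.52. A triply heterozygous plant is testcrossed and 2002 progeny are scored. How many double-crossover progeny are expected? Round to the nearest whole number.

20

Map distances give recombination frequencies of 0.140 and 0.150 for the two intervals.
With interference 0.52 (so coincidence = 0.48), expected double-crossover frequency = 0.140 × 0.150 × 0.48 = 0.01008.
Expected number = 0.01008 × 2002 = 20.18 ≈ 20.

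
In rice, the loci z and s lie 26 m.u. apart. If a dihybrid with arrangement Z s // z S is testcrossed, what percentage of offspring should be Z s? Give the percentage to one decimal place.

37.0%

A map distance of 26 m.u. corresponds to a recombination frequency of 0.260.
The F1 is Z s / z S, so Z s is a parental gamete class with expected frequency (1 − r)/2 = 0.740/2 = 0.3700.
That is 0.3700 = 37.0% of the progeny.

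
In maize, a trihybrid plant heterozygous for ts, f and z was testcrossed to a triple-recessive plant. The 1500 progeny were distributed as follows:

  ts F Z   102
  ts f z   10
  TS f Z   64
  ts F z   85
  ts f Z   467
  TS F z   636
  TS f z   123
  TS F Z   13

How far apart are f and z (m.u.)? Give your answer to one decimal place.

The two most frequent reciprocal classes, ts f Z and TS F z, are the parental types, so the F1 was ts f Z / TS F z.
The two rarest classes, ts f z and TS F Z, are the double crossovers. Comparing them with the parentals, only the z allele has switched, so z is the middle locus and the order is f – z – ts.
Crossovers in the f–z interval produce the single-crossover classes ts F Z and TS f z (102 + 123 = 225) plus the double crossovers (23).
RF(f–z) = (225 + 23) / 1500 = 248/1500 = 0.1653 → 16.5 m.u.

16.5 m.u.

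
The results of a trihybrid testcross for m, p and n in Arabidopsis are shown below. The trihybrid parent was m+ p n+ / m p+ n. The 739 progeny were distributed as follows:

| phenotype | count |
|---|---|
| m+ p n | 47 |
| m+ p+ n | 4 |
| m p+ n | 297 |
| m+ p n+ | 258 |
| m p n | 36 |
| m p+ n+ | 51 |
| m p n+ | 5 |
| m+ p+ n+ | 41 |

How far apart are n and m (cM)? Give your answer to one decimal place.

The two rarest classes, m p n+ and m+ p+ n, are the double crossovers. Comparing them with the parentals, only the m allele has switched, so m is the middle locus and the order is n – m – p.
Crossovers in the n–m interval produce the single-crossover classes m+ p n and m p+ n+ (47 + 51 = 98) plus the double crossovers (9).
RF(n–m) = (98 + 9) / 739 = 107/739 = 0.1448 → 14.5 cM.

14.5 cM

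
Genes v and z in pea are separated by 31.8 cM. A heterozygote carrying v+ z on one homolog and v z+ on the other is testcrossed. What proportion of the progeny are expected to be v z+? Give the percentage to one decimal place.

A map distance of 31.8 cM corresponds to a recombination frequency of 0.318.
The F1 is v+ z / v z+, so v z+ is a parental gamete class with expected frequency (1 − r)/2 = 0.682/2 = 0.3410.
That is 0.3410 = 34.1% of the progeny.

34.1%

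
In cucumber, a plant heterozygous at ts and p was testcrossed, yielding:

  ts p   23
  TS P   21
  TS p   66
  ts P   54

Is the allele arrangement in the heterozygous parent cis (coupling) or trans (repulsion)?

trans

The two most frequent classes are TS p (66) and ts P (54); these are the parental (non-recombinant) types.
So the F1 carried TS p on one chromosome and ts P on the other — the recessive alleles are on opposite chromosomes (trans / repulsion).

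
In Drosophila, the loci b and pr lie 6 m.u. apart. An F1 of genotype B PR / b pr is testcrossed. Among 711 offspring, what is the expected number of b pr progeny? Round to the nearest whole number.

A map distance of 6 m.u. corresponds to a recombination frequency of 0.060.
The F1 is B PR / b pr, so b pr is a parental gamete class with expected frequency (1 − r)/2 = 0.940/2 = 0.4700.
Expected number = 0.4700 × 711 = 334.17 ≈ 334.

334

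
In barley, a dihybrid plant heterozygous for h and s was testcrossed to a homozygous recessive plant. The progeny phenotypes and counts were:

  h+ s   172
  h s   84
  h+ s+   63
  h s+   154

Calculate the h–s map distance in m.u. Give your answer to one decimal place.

31.1 m.u.

The two most frequent classes, h+ s (172) and h s+ (154), are the parental types, so the F1 was h+ s / h s+.
The recombinant classes are h+ s+ and h s: 63 + 84 = 147.
Recombination frequency = 147/473 = 0.3108 ≈ 31.1%, i.e. 31.1 m.u.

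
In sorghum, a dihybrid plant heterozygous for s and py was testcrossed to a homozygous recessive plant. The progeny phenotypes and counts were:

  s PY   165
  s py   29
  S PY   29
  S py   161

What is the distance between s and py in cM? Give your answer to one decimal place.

The two most frequent classes, S py (161) and s PY (165), are the parental types, so the F1 was S py / s PY.
The recombinant classes are S PY and s py: 29 + 29 = 58.
Recombination frequency = 58/384 = 0.1510 ≈ 15.1%, i.e. 15.1 cM.

15.1 cM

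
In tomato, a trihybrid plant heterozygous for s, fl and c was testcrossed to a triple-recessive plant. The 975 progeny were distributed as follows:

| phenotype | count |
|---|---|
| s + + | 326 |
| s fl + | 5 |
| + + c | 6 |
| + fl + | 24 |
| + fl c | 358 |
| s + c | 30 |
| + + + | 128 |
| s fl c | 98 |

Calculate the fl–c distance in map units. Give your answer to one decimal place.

6.7 map units

The two most frequent reciprocal classes, + fl c and s + +, are the parental types, so the F1 was + fl c / s + +.
The two rarest classes, + + c and s fl +, are the double crossovers. Comparing them with the parentals, only the fl allele has switched, so fl is the middle locus and the order is s – fl – c.
Crossovers in the fl–c interval produce the single-crossover classes + fl + and s + c (24 + 30 = 54) plus the double crossovers (11).
RF(fl–c) = (54 + 11) / 975 = 65/975 = 0.0667 → 6.7 map units.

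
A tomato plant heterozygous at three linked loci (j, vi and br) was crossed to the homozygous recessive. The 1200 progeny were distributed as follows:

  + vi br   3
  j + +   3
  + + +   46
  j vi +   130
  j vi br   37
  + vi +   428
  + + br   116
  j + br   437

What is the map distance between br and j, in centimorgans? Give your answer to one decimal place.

The two most frequent reciprocal classes, j + br and + vi +, are the parental types, so the F1 was j + br / + vi +.
The two rarest classes, j + + and + vi br, are the double crossovers. Comparing them with the parentals, only the br allele has switched, so br is the middle locus and the order is vi – br – j.
Crossovers in the br–j interval produce the single-crossover classes + + br and j vi + (116 + 130 = 246) plus the double crossovers (6).
RF(br–j) = (246 + 6) / 1200 = 252/1200 = 0.2100 → 21.0 centimorgans.

21.0 centimorgans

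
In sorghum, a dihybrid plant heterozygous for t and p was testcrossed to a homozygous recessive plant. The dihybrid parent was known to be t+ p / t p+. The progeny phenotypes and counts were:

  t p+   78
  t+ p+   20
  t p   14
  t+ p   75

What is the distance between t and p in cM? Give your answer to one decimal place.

18.2 cM

The recombinant classes are t+ p+ and t p: 20 + 14 = 34.
Recombination frequency = 34/187 = 0.1818 ≈ 18.2%, i.e. 18.2 cM.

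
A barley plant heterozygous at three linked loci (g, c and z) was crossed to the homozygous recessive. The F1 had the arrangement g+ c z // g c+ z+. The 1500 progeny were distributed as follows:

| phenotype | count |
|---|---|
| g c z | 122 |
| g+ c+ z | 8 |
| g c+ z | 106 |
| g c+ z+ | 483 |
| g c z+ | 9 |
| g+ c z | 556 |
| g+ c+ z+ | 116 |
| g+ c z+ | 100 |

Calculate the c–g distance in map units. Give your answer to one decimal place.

17.0 map units

The two rarest classes, g+ c+ z and g c z+, are the double crossovers. Comparing them with the parentals, only the c allele has switched, so c is the middle locus and the order is g – c – z.
Crossovers in the g–c interval produce the single-crossover classes g c z and g+ c+ z+ (122 + 116 = 238) plus the double crossovers (17).
RF(g–c) = (238 + 17) / 1500 = 255/1500 = 0.1700 → 17.0 map units.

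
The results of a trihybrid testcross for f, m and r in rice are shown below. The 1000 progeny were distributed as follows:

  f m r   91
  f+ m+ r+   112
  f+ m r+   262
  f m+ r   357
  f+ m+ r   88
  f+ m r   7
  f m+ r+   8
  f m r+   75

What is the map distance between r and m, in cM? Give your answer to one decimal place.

The two most frequent reciprocal classes, f+ m r+ and f m+ r, are the parental types, so the F1 was f+ m r+ / f m+ r.
The two rarest classes, f+ m r and f m+ r+, are the double crossovers. Comparing them with the parentals, only the r allele has switched, so r is the middle locus and the order is f – r – m.
Crossovers in the r–m interval produce the single-crossover classes f+ m+ r+ and f m r (112 + 91 = 203) plus the double crossovers (15).
RF(r–m) = (203 + 15) / 1000 = 218/1000 = 0.2180 → 21.8 cM.

21.8 cM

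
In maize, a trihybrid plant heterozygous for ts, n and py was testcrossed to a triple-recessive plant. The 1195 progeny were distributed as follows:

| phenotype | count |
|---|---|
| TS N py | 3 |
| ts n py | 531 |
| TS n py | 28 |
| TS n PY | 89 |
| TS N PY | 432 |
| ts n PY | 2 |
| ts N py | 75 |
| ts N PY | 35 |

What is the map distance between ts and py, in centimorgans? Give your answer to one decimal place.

The two most frequent reciprocal classes, TS N PY and ts n py, are the parental types, so the F1 was TS N PY / ts n py.
The two rarest classes, TS N py and ts n PY, are the double crossovers. Comparing them with the parentals, only the py allele has switched, so py is the middle locus and the order is ts – py – n.
Crossovers in the ts–py interval produce the single-crossover classes ts N PY and TS n py (35 + 28 = 63) plus the double crossovers (5).
RF(ts–py) = (63 + 5) / 1195 = 68/1195 = 0.0569 → 5.7 centimorgans.

5.7 centimorgans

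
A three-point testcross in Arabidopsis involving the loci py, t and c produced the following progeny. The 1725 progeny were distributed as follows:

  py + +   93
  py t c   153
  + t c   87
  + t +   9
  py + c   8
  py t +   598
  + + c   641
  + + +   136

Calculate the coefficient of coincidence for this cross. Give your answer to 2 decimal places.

0.49

The two most frequent reciprocal classes, + + c and py t +, are the parental types, so the F1 was + + c / py t +.
The two rarest classes, py + c and + t +, are the double crossovers. Comparing them with the parentals, only the py allele has switched, so py is the middle locus and the order is t – py – c.
t–py: (180 + 17)/1725 = 0.1142; py–c: (289 + 17)/1725 = 0.1774.
Expected DCO frequency = 0.1142 × 0.1774 ≈ 0.02026; observed = 17/1725 ≈ 0.00986.
Coefficient of coincidence = 0.00986/0.02026 ≈ 0.49.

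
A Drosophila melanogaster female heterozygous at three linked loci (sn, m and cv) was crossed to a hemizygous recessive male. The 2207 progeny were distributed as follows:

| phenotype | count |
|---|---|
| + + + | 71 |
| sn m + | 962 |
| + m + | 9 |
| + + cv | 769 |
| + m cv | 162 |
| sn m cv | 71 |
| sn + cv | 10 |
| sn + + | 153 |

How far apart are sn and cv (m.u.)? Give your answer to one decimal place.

The two most frequent reciprocal classes, sn m + and + + cv, are the parental types, so the F1 was sn m + / + + cv.
The two rarest classes, + m + and sn + cv, are the double crossovers. Comparing them with the parentals, only the sn allele has switched, so sn is the middle locus and the order is m – sn – cv.
Crossovers in the sn–cv interval produce the single-crossover classes sn m cv and + + + (71 + 71 = 142) plus the double crossovers (19).
RF(sn–cv) = (142 + 19) / 2207 = 161/2207 = 0.0729 → 7.3 m.u.

7.3 m.u.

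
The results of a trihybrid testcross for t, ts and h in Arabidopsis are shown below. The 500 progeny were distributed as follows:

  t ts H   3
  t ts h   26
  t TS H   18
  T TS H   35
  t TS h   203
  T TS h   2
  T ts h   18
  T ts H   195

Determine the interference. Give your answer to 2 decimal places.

0.08

The two most frequent reciprocal classes, T ts H and t TS h, are the parental types, so the F1 was T ts H / t TS h.
The two rarest classes, t ts H and T TS h, are the double crossovers. Comparing them with the parentals, only the t allele has switched, so t is the middle locus and the order is h – t – ts.
h–t: (36 + 5)/500 = 0.0820; t–ts: (61 + 5)/500 = 0.1320.
Expected DCO frequency = 0.0820 × 0.1320 ≈ 0.01082; observed = 5/500 ≈ 0.01000.
Coefficient of coincidence = 0.01000/0.01082 ≈ 0.92; interference = 1 − 0.92 = 0.08.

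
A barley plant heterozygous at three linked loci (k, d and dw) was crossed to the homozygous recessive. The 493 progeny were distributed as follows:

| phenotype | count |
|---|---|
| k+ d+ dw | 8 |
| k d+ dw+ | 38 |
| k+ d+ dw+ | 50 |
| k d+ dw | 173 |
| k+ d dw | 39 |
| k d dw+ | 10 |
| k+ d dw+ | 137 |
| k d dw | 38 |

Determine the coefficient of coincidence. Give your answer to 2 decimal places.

The two most frequent reciprocal classes, k d+ dw and k+ d dw+, are the parental types, so the F1 was k d+ dw / k+ d dw+.
The two rarest classes, k+ d+ dw and k d dw+, are the double crossovers. Comparing them with the parentals, only the k allele has switched, so k is the middle locus and the order is dw – k – d.
dw–k: (77 + 18)/493 = 0.1927; k–d: (88 + 18)/493 = 0.2150.
Expected DCO frequency = 0.1927 × 0.2150 ≈ 0.04143; observed = 18/493 ≈ 0.03651.
Coefficient of coincidence = 0.03651/0.04143 ≈ 0.88.

0.88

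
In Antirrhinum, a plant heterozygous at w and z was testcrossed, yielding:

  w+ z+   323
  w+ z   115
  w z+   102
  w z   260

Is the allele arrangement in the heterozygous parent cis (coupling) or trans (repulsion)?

cis

The two most frequent classes are w+ z+ (323) and w z (260); these are the parental (non-recombinant) types.
So the F1 carried w+ z+ on one chromosome and w z on the other — the recessive alleles are on the same chromosome (cis / coupling).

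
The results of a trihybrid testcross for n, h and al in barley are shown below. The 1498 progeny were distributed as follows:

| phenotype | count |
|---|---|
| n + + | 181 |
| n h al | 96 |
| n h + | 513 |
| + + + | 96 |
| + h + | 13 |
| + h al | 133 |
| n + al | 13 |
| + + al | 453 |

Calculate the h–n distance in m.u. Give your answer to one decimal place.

The two most frequent reciprocal classes, n h + and + + al, are the parental types, so the F1 was n h + / + + al.
The two rarest classes, + h + and n + al, are the double crossovers. Comparing them with the parentals, only the n allele has switched, so n is the middle locus and the order is h – n – al.
Crossovers in the h–n interval produce the single-crossover classes n + + and + h al (181 + 133 = 314) plus the double crossovers (26).
RF(h–n) = (314 + 26) / 1498 = 340/1498 = 0.2270 → 22.7 m.u.

22.7 m.u.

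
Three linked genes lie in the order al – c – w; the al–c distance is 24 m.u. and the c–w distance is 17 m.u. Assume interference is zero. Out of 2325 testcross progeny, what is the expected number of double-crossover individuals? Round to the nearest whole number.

95

Map distances give recombination frequencies of 0.240 and 0.170 for the two intervals.
With no interference, expected double-crossover frequency = 0.240 × 0.170 = 0.04080.
Expected number = 0.04080 × 2325 = 94.86 ≈ 95.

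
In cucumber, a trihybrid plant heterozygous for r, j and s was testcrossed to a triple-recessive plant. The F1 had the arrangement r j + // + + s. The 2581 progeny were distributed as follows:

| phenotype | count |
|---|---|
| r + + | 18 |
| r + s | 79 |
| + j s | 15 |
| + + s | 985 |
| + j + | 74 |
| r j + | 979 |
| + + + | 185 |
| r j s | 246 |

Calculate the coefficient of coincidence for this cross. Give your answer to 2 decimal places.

0.99

The two rarest classes, r + + and + j s, are the double crossovers. Comparing them with the parentals, only the j allele has switched, so j is the middle locus and the order is r – j – s.
r–j: (153 + 33)/2581 = 0.0721; j–s: (431 + 33)/2581 = 0.1798.
Expected DCO frequency = 0.0721 × 0.1798 ≈ 0.01296; observed = 33/2581 ≈ 0.01279.
Coefficient of coincidence = 0.01279/0.01296 ≈ 0.99.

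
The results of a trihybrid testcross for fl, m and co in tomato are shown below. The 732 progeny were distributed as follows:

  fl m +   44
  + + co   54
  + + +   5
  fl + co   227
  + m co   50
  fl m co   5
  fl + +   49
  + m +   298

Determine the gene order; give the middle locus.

m

The two most frequent reciprocal classes, + m + and fl + co, are the parental types, so the F1 was + m + / fl + co.
The two rarest classes, + + + and fl m co, are the double crossovers. Comparing them with the parentals, only the m allele has switched, so m is the middle locus and the order is fl – m – co.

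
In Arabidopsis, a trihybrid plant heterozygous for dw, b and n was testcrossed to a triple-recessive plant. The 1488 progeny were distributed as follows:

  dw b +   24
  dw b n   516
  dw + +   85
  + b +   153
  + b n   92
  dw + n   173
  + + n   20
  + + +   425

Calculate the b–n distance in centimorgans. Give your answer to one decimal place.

24.9 centimorgans

The two most frequent reciprocal classes, + + + and dw b n, are the parental types, so the F1 was + + + / dw b n.
The two rarest classes, + + n and dw b +, are the double crossovers. Comparing them with the parentals, only the n allele has switched, so n is the middle locus and the order is b – n – dw.
Crossovers in the b–n interval produce the single-crossover classes + b + and dw + n (153 + 173 = 326) plus the double crossovers (44).
RF(b–n) = (326 + 44) / 1488 = 370/1488 = 0.2487 → 24.9 centimorgans.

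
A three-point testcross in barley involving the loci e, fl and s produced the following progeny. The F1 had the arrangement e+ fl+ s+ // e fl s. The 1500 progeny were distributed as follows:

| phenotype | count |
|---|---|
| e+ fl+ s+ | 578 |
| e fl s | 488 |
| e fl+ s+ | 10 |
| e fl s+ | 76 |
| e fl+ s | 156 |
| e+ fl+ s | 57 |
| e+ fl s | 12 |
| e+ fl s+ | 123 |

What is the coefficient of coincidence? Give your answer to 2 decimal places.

The two rarest classes, e fl+ s+ and e+ fl s, are the double crossovers. Comparing them with the parentals, only the e allele has switched, so e is the middle locus and the order is s – e – fl.
s–e: (133 + 22)/1500 = 0.1033; e–fl: (279 + 22)/1500 = 0.2007.
Expected DCO frequency = 0.1033 × 0.2007 ≈ 0.02073; observed = 22/1500 ≈ 0.01467.
Coefficient of coincidence = 0.01467/0.02073 ≈ 0.71.

0.71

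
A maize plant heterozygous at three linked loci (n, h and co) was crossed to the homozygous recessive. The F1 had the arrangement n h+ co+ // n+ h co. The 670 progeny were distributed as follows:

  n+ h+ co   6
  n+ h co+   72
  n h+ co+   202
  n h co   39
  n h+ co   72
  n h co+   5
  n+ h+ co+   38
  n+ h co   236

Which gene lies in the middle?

h

The two rarest classes, n h co+ and n+ h+ co, are the double crossovers. Comparing them with the parentals, only the h allele has switched, so h is the middle locus and the order is n – h – co.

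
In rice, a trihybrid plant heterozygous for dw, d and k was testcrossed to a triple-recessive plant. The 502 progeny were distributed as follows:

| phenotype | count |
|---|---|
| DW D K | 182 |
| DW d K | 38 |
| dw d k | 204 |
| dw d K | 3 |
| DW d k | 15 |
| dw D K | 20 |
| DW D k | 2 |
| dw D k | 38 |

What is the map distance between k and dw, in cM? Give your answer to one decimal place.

The two most frequent reciprocal classes, DW D K and dw d k, are the parental types, so the F1 was DW D K / dw d k.
The two rarest classes, DW D k and dw d K, are the double crossovers. Comparing them with the parentals, only the k allele has switched, so k is the middle locus and the order is dw – k – d.
Crossovers in the dw–k interval produce the single-crossover classes dw D K and DW d k (20 + 15 = 35) plus the double crossovers (5).
RF(dw–k) = (35 + 5) / 502 = 40/502 = 0.0797 → 8.0 cM.

8.0 cM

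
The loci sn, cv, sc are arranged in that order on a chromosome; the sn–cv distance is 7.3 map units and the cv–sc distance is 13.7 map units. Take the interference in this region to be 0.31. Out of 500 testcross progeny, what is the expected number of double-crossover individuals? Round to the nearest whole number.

3

Map distances give recombination frequencies of 0.073 and 0.137 for the two intervals.
With interference 0.31 (so coincidence = 0.69), expected double-crossover frequency = 0.073 × 0.137 × 0.69 = 0.00690.
Expected number = 0.00690 × 500 = 3.45 ≈ 3.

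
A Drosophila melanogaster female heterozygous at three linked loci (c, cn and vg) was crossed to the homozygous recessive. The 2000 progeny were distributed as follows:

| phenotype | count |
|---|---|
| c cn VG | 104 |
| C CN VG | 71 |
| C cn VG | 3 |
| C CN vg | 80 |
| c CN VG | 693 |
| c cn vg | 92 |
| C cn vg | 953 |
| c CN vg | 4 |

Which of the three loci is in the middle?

The two most frequent reciprocal classes, C cn vg and c CN VG, are the parental types, so the F1 was C cn vg / c CN VG.
The two rarest classes, C cn VG and c CN vg, are the double crossovers. Comparing them with the parentals, only the vg allele has switched, so vg is the middle locus and the order is c – vg – cn.

vg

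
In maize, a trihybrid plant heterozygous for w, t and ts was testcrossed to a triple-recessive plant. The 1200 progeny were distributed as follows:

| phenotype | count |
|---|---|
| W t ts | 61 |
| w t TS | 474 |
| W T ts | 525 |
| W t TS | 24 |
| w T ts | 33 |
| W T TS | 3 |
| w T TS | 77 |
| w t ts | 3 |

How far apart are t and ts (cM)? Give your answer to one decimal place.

12.0 cM

The two most frequent reciprocal classes, w t TS and W T ts, are the parental types, so the F1 was w t TS / W T ts.
The two rarest classes, w t ts and W T TS, are the double crossovers. Comparing them with the parentals, only the ts allele has switched, so ts is the middle locus and the order is t – ts – w.
Crossovers in the t–ts interval produce the single-crossover classes w T TS and W t ts (77 + 61 = 138) plus the double crossovers (6).
RF(t–ts) = (138 + 6) / 1200 = 144/1200 = 0.1200 → 12.0 cM.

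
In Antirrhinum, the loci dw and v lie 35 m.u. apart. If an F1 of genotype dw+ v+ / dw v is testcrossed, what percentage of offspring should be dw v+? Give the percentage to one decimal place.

17.5%

A map distance of 35 m.u. corresponds to a recombination frequency of 0.350.
The F1 is dw+ v+ / dw v, so dw v+ is a recombinant gamete class with expected frequency r/2 = 0.350/2 = 0.1750.
That is 0.1750 = 17.5% of the progeny.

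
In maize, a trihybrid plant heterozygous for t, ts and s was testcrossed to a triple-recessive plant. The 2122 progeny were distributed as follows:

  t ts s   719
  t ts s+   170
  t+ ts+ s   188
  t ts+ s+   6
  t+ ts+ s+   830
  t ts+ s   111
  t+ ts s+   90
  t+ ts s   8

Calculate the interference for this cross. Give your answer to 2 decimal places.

The two most frequent reciprocal classes, t+ ts+ s+ and t ts s, are the parental types, so the F1 was t+ ts+ s+ / t ts s.
The two rarest classes, t ts+ s+ and t+ ts s, are the double crossovers. Comparing them with the parentals, only the t allele has switched, so t is the middle locus and the order is s – t – ts.
s–t: (358 + 14)/2122 = 0.1753; t–ts: (201 + 14)/2122 = 0.1013.
Expected DCO frequency = 0.1753 × 0.1013 ≈ 0.01776; observed = 14/2122 ≈ 0.00660.
Coefficient of coincidence = 0.00660/0.01776 ≈ 0.37; interference = 1 − 0.37 = 0.63.

0.63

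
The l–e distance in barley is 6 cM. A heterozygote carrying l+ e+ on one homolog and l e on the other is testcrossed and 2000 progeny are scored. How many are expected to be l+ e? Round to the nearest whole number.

A map distance of 6 cM corresponds to a recombination frequency of 0.060.
The F1 is l+ e+ / l e, so l+ e is a recombinant gamete class with expected frequency r/2 = 0.060/2 = 0.0300.
Expected number = 0.0300 × 2000 = 60.00 ≈ 60.

60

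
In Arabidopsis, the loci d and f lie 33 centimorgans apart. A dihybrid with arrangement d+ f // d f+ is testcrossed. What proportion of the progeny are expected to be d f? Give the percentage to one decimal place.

16.5%

A map distance of 33 centimorgans corresponds to a recombination frequency of 0.330.
The F1 is d+ f / d f+, so d f is a recombinant gamete class with expected frequency r/2 = 0.330/2 = 0.1650.
That is 0.1650 = 16.5% of the progeny.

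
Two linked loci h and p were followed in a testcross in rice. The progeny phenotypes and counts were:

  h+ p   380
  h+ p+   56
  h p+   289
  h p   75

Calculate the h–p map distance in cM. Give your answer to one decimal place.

16.4 cM

The two most frequent classes, h+ p (380) and h p+ (289), are the parental types, so the F1 was h+ p / h p+.
The recombinant classes are h+ p+ and h p: 56 + 75 = 131.
Recombination frequency = 131/800 = 0.1638 ≈ 16.4%, i.e. 16.4 cM.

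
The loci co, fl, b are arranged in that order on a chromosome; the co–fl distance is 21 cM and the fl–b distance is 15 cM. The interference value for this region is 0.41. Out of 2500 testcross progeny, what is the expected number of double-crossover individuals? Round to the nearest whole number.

46

Map distances give recombination frequencies of 0.210 and 0.150 for the two intervals.
With interference 0.41 (so coincidence = 0.59), expected double-crossover frequency = 0.210 × 0.150 × 0.59 = 0.01859.
Expected number = 0.01859 × 2500 = 46.46 ≈ 46.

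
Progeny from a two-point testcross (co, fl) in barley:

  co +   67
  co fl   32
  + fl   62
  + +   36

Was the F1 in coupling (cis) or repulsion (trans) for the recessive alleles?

The two most frequent classes are + fl (62) and co + (67); these are the parental (non-recombinant) types.
So the F1 carried + fl on one chromosome and co + on the other — the recessive alleles are on opposite chromosomes (trans / repulsion).

trans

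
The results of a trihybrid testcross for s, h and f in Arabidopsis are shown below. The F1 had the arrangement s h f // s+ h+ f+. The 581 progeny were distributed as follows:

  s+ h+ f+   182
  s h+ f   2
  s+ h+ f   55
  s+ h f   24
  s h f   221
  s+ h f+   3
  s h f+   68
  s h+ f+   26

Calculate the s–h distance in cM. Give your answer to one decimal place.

The two rarest classes, s h+ f and s+ h f+, are the double crossovers. Comparing them with the parentals, only the h allele has switched, so h is the middle locus and the order is s – h – f.
Crossovers in the s–h interval produce the single-crossover classes s+ h f and s h+ f+ (24 + 26 = 50) plus the double crossovers (5).
RF(s–h) = (50 + 5) / 581 = 55/581 = 0.0947 → 9.5 cM.

9.5 cM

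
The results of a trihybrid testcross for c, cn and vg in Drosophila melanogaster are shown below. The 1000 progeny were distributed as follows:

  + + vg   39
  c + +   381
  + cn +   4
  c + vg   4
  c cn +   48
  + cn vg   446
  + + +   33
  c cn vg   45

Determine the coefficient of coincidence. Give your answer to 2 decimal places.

The two most frequent reciprocal classes, c + + and + cn vg, are the parental types, so the F1 was c + + / + cn vg.
The two rarest classes, c + vg and + cn +, are the double crossovers. Comparing them with the parentals, only the vg allele has switched, so vg is the middle locus and the order is c – vg – cn.
c–vg: (78 + 8)/1000 = 0.0860; vg–cn: (87 + 8)/1000 = 0.0950.
Expected DCO frequency = 0.0860 × 0.0950 ≈ 0.00817; observed = 8/1000 ≈ 0.00800.
Coefficient of coincidence = 0.00800/0.00817 ≈ 0.98.

0.98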